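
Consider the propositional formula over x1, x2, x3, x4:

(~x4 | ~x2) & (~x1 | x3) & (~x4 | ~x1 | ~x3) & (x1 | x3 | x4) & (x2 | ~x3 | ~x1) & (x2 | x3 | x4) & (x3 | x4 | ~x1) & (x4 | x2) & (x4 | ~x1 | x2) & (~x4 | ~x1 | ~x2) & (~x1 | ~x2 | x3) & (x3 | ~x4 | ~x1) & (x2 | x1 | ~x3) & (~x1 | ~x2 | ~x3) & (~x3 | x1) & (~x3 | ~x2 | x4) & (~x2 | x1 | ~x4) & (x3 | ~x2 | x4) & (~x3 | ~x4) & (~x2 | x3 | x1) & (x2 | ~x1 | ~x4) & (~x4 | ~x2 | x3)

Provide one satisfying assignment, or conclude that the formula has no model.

x1 ↦ 0,  x2 ↦ 0,  x3 ↦ 0,  x4 ↦ 1

Suppose x4 = 1.
(~x2) alone gives x2 = 0.
(~x3) alone gives x3 = 0.
(~x1) alone gives x1 = 0.
This assignment satisfies each clause.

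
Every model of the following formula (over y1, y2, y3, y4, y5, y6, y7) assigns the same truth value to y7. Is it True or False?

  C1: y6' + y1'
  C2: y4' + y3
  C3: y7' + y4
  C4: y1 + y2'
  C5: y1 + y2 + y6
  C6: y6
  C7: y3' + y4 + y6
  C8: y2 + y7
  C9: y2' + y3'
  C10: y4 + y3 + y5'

Suppose y7 = 0.
(y6) alone gives y6 = 1.
(y1') alone gives y1 = 0.
(y2') alone gives y2 = 0.
But (y2) is also a unit clause — contradiction.
So every satisfying assignment has y7 = True.

True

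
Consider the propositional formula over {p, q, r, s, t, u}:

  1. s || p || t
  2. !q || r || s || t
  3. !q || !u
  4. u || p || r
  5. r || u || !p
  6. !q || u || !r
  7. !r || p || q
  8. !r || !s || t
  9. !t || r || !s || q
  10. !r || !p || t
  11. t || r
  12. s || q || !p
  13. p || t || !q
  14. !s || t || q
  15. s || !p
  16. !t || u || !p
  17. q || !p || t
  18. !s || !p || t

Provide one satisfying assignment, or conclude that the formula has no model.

Branch on q: set q = false.
Branch on r: set r = true.
Unit clause (p) forces p = true.
Unit clause (t) forces t = true.
Unit clause (s) forces s = true.
Unit clause (u) forces u = true.
All clauses are satisfied.

p=true,  q=false,  r=true,  s=true,  t=true,  u=true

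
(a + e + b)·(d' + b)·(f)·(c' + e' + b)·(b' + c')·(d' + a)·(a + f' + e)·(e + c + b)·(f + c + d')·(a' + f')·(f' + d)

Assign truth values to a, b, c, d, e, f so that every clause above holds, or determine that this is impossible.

(f) alone gives f = 1.
(a') alone gives a = 0.
(d') alone gives d = 0.
But (d) is also a unit clause — contradiction.

UNSATISFIABLE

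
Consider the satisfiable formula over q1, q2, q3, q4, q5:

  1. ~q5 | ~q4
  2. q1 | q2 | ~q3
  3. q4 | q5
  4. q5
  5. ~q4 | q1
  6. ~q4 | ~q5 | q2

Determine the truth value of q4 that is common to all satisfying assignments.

Suppose q4 = 1.
The clause (~q5) is unit, so q5 = 0.
Now (q5) is unsatisfied and unit — conflict.
So every satisfying assignment has q4 = False.

False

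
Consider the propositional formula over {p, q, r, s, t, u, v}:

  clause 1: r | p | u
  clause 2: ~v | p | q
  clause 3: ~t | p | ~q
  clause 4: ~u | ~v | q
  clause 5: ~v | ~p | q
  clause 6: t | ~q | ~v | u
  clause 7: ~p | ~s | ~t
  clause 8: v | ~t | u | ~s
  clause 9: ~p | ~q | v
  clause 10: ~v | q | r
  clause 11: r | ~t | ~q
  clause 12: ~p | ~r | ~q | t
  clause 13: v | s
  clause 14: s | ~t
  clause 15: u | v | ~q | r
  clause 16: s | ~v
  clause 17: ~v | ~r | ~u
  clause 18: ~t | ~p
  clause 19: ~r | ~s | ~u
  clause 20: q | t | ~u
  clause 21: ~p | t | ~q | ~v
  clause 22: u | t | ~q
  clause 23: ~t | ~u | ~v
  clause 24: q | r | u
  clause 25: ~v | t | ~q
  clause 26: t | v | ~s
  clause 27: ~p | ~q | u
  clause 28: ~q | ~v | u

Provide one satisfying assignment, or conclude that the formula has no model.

Case v = 0:
From the singleton clause (s), s = 1.
From the singleton clause (t), t = 1.
From the singleton clause (~p), p = 0.
From the singleton clause (~q), q = 0.
From the singleton clause (u), u = 1.
From the singleton clause (~r), r = 0.
All clauses are satisfied.

p ↦ 0; q ↦ 0; r ↦ 0; s ↦ 1; t ↦ 1; u ↦ 1; v ↦ 0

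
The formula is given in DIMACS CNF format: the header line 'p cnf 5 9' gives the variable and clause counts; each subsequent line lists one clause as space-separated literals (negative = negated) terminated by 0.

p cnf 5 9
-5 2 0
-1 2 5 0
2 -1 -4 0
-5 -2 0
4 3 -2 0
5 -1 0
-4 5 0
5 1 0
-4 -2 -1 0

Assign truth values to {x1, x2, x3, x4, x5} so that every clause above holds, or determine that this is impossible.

Suppose x5 = False.
From the singleton clause (¬x1), x1 = False.
That conflicts with the unit clause (x1).
So x5 must be the other value — set x5 = True.
From the singleton clause (x2), x2 = True.
That conflicts with the unit clause (¬x2).
Either choice for x5 ends in contradiction.

UNSATISFIABLE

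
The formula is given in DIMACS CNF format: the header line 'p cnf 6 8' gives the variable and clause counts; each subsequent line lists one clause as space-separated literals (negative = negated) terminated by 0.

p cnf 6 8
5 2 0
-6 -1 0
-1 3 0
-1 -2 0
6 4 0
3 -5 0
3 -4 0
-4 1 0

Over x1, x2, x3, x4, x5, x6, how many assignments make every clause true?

5

There are 2^6 = 64 truth assignments over (x1, x2, x3, x4, x5, x6).
Split on x6. With x6 = True, the clauses containing x6 are satisfied and ¬x6 drops from the rest; 4 of the 2^5 = 32 assignments to the other variables satisfy what remains.
With x6 = False, by the same count on the reduced clause set, 1 assignment works.
(One model: x1=F, x2=F, x3=T, x4=F, x5=T, x6=T.)
Total: 4 + 1 = 5.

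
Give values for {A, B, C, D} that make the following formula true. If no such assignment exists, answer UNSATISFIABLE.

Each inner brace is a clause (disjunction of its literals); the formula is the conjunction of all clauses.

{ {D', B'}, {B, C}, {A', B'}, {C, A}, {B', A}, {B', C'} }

Try D = 0.
Try B = 0.
(C) alone gives C = 1.
Every clause is now satisfied; A is unconstrained.

A ↦ 1; B ↦ 0; C ↦ 1; D ↦ 0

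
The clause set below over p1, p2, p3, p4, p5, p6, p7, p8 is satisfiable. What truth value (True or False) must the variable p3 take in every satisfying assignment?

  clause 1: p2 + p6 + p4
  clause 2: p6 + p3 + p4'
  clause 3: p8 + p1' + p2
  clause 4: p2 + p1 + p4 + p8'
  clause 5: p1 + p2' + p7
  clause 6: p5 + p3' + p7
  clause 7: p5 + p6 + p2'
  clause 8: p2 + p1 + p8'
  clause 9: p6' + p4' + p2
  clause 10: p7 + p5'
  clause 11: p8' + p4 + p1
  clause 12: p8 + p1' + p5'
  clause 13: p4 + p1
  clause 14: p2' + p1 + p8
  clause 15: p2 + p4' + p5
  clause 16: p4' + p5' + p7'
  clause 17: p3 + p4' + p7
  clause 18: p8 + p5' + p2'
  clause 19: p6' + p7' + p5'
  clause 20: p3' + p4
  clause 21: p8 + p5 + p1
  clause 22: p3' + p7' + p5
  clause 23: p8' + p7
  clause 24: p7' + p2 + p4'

False

Suppose p3 = 1.
From the singleton clause (p4), p4 = 1.
Branch on p5: set p5 = 1.
From the singleton clause (p7), p7 = 1.
But (p7') is also a unit clause — contradiction.
Undo p5 and try p5 = 0.
From the singleton clause (p7), p7 = 1.
But (p7') is also a unit clause — contradiction.
Neither p5 = 1 nor p5 = 0 works.
So every satisfying assignment has p3 = False.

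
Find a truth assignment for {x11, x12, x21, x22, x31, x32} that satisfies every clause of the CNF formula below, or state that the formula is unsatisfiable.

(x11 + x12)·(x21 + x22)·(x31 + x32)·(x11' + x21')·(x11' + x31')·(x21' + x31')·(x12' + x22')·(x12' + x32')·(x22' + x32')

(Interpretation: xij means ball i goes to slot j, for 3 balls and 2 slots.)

Branch on x11: set x11 = 1.
The clause (x21') is unit, so x21 = 0.
The clause (x22) is unit, so x22 = 1.
The clause (x31') is unit, so x31 = 0.
The clause (x32) is unit, so x32 = 1.
But (x32') is also a unit clause — contradiction.
So x11 must be the other value — set x11 = 0.
The clause (x12) is unit, so x12 = 1.
The clause (x22') is unit, so x22 = 0.
The clause (x21) is unit, so x21 = 1.
The clause (x31') is unit, so x31 = 0.
The clause (x32) is unit, so x32 = 1.
But (x32') is also a unit clause — contradiction.
Neither x11 = 1 nor x11 = 0 works.

UNSATISFIABLE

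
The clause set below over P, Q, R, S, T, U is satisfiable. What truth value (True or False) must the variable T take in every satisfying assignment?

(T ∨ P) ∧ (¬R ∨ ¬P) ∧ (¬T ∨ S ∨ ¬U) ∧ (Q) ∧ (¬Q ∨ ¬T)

Suppose T = True.
The clause (Q) is unit, so Q = True.
Now (¬Q) is unsatisfied and unit — conflict.
So every satisfying assignment has T = False.

False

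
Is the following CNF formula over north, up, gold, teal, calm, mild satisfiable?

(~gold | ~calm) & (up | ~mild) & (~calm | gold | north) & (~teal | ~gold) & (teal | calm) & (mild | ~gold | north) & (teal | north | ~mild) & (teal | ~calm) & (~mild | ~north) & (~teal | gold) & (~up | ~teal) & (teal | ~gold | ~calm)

Try gold = 0.
Unit clause (~teal) forces teal = 0.
Unit clause (calm) forces calm = 1.
Now (~calm) is unsatisfied and unit — conflict.
Backtrack on gold: now try gold = 1.
Unit clause (~calm) forces calm = 0.
Unit clause (~teal) forces teal = 0.
Now (teal) is unsatisfied and unit — conflict.
Neither gold = 1 nor gold = 0 works.
No assignment satisfies every clause.

No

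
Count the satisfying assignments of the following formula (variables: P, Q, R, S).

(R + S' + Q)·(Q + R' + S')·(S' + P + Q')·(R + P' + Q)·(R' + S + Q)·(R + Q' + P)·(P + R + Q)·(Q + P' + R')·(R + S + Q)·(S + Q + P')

There are 2^4 = 16 truth assignments over (P, Q, R, S).
Check each against the 10 clauses (columns in the order P, Q, R, S):
  F F F F  ✗ fails (P + R + Q)
  F F F T  ✗ fails (R + S' + Q)
  F F T F  ✗ fails (R' + S + Q)
  F F T T  ✗ fails (Q + R' + S')
  F T F F  ✗ fails (R + Q' + P)
  F T F T  ✗ fails (S' + P + Q')
  F T T F  ✓ satisfies all
  F T T T  ✗ fails (S' + P + Q')
  T F F F  ✗ fails (R + P' + Q)
  T F F T  ✗ fails (R + S' + Q)
  T F T F  ✗ fails (R' + S + Q)
  T F T T  ✗ fails (Q + R' + S')
  T T F F  ✓ satisfies all
  T T F T  ✓ satisfies all
  T T T F  ✓ satisfies all
  T T T T  ✓ satisfies all
5 of the 16 rows are models.

5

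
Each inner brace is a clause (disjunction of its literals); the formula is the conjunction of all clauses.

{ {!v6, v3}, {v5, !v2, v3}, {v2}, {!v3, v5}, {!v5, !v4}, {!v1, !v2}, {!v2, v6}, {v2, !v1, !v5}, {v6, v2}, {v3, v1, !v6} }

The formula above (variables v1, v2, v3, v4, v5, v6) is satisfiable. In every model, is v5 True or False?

Suppose v5 = false.
(v2) alone gives v2 = true.
(v3) alone gives v3 = true.
Now (!v3) is unsatisfied and unit — conflict.
So every satisfying assignment has v5 = True.

True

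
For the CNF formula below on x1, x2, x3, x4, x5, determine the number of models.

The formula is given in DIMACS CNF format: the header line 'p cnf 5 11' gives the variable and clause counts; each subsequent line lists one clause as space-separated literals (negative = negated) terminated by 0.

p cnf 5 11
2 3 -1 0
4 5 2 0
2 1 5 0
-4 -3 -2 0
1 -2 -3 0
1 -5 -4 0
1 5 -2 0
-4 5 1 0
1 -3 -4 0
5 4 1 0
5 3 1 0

12

There are 2^5 = 32 truth assignments over (x1, x2, x3, x4, x5).
Split on x1. With x1 = True, the clauses containing x1 are satisfied and ¬x1 drops from the rest; 9 of the 2^4 = 16 assignments to the other variables satisfy what remains.
With x1 = False, by the same count on the reduced clause set, 3 assignments work.
(One model: x1=F, x2=F, x3=F, x4=F, x5=T.)
Total: 9 + 3 = 12.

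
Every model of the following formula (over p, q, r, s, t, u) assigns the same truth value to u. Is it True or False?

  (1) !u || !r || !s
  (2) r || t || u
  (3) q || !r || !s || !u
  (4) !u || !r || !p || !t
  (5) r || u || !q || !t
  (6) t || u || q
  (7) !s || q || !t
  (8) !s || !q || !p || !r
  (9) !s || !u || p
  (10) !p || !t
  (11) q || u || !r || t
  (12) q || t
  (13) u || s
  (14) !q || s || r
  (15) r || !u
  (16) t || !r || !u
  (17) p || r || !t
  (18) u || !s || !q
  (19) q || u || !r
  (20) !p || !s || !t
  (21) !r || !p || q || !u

Suppose u = false.
The clause (s) is unit, so s = true.
The clause (!q) is unit, so q = false.
The clause (t) is unit, so t = true.
That conflicts with the unit clause (!t).
So every satisfying assignment has u = True.

True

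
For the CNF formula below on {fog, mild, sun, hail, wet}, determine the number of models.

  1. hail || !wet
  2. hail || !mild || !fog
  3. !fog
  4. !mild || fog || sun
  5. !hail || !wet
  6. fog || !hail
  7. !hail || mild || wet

3

There are 2^5 = 32 truth assignments over (fog, mild, sun, hail, wet).
Split on mild. With mild = true, the clauses containing mild are satisfied and !mild drops from the rest; 1 of the 2^4 = 16 assignments to the other variables satisfy what remains.
With mild = false, by the same count on the reduced clause set, 2 assignments work.
(One model: fog=F, mild=F, sun=F, hail=F, wet=F.)
Total: 1 + 2 = 3.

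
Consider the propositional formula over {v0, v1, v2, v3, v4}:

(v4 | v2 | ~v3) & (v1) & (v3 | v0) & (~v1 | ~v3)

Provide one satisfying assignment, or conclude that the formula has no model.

v0 ↦ 1, v1 ↦ 1, v2 ↦ 0, v3 ↦ 0, v4 ↦ 1

From the singleton clause (v1), v1 = 1.
From the singleton clause (~v3), v3 = 0.
From the singleton clause (v0), v0 = 1.
All clauses hold; v2, v4 can take either value.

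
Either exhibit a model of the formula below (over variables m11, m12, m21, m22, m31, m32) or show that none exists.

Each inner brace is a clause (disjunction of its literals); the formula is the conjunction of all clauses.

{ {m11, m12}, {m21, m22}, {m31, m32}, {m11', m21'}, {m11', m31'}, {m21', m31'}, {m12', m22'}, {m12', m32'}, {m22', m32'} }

Case m11 = 1:
From the singleton clause (m21'), m21 = 0.
From the singleton clause (m22), m22 = 1.
From the singleton clause (m31'), m31 = 0.
From the singleton clause (m32), m32 = 1.
Now (m32') is unsatisfied and unit — conflict.
So m11 must be the other value — set m11 = 0.
From the singleton clause (m12), m12 = 1.
From the singleton clause (m22'), m22 = 0.
From the singleton clause (m21), m21 = 1.
From the singleton clause (m31'), m31 = 0.
From the singleton clause (m32), m32 = 1.
Now (m32') is unsatisfied and unit — conflict.
Neither m11 = 1 nor m11 = 0 works.

UNSATISFIABLE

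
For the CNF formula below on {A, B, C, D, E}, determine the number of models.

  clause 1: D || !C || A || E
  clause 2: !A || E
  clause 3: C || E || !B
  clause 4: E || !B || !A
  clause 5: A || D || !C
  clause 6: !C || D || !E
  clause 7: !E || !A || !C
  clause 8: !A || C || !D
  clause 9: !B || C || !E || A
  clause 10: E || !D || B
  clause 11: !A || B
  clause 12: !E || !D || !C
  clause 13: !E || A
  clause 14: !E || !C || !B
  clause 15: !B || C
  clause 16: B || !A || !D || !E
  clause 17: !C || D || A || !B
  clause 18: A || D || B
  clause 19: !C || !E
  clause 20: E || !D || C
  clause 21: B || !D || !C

There are 2^5 = 32 truth assignments over (A, B, C, D, E).
Split on D. With D = true, the clauses containing D are satisfied and !D drops from the rest; 1 of the 2^4 = 16 assignments to the other variables satisfy what remains.
With D = false, by the same count on the reduced clause set, 0 assignments work.
Total: 1 + 0 = 1.

1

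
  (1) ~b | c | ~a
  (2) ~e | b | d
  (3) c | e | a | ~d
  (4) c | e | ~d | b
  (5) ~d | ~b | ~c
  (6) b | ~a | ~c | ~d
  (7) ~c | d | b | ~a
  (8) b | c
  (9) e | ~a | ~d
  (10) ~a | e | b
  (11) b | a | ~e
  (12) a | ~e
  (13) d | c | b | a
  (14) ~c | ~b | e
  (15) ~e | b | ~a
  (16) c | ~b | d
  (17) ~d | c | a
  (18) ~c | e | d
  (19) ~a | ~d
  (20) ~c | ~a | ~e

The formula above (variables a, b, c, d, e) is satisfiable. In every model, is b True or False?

False

Suppose b = 1.
Try c = 1.
The clause (~d) is unit, so d = 0.
The clause (e) is unit, so e = 1.
The clause (a) is unit, so a = 1.
But (~a) is also a unit clause — contradiction.
Backtrack on c: now try c = 0.
The clause (~a) is unit, so a = 0.
The clause (~e) is unit, so e = 0.
The clause (~d) is unit, so d = 0.
But (d) is also a unit clause — contradiction.
Both values of c lead to a conflict.
So every satisfying assignment has b = False.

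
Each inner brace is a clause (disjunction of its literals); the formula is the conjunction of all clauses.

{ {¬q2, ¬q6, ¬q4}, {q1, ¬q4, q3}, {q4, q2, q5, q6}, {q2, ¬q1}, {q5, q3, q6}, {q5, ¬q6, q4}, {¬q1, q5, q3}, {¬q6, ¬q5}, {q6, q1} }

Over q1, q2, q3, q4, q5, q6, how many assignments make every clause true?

There are 2^6 = 64 truth assignments over (q1, q2, q3, q4, q5, q6).
Split on q5. With q5 = True, the clauses containing q5 are satisfied and ¬q5 drops from the rest; 4 of the 2^5 = 32 assignments to the other variables satisfy what remains.
With q5 = False, by the same count on the reduced clause set, 3 assignments work.
(One model: q1=F, q2=F, q3=T, q4=T, q5=F, q6=T.)
Total: 4 + 3 = 7.

7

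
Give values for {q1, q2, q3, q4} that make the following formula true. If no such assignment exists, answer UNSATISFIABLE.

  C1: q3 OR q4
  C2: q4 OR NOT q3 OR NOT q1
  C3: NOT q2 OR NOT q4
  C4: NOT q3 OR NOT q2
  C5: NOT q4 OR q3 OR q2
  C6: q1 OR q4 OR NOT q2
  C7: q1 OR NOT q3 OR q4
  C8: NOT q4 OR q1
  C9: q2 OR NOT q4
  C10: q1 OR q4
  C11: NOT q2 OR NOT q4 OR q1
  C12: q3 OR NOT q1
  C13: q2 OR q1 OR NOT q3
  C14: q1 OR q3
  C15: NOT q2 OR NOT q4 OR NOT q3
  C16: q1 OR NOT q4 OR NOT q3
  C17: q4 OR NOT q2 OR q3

UNSATISFIABLE

Case q3 = true:
Unit clause (NOT q2) forces q2 = false.
Unit clause (NOT q4) forces q4 = false.
Unit clause (NOT q1) forces q1 = false.
That conflicts with the unit clause (q1).
Undo q3 and try q3 = false.
Unit clause (q4) forces q4 = true.
Unit clause (NOT q2) forces q2 = false.
That conflicts with the unit clause (q2).
Neither q3 = true nor q3 = false works.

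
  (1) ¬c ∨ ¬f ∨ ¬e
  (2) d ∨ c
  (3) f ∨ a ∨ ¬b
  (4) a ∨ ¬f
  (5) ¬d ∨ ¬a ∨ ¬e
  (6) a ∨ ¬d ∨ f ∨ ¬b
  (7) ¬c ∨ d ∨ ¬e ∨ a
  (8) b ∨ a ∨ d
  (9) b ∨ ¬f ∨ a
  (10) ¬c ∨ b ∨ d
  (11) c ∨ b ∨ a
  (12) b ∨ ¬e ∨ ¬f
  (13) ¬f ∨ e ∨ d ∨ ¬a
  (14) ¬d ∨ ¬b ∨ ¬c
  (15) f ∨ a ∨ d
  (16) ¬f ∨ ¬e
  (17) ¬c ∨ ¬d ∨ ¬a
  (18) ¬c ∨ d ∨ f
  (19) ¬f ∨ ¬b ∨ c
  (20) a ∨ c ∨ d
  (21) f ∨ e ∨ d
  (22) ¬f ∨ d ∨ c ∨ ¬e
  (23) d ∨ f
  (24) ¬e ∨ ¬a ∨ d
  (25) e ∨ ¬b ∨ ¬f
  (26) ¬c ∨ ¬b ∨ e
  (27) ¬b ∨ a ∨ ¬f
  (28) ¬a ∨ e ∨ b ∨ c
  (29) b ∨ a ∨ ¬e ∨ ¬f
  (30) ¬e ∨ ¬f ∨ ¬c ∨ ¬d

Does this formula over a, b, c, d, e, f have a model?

Case d = True:
Case a = False:
Unit clause (¬f) forces f = False.
Unit clause (¬b) forces b = False.
Unit clause (c) forces c = True.
No clause remains; e is free.
A satisfying assignment: a=False,  b=False,  c=True,  d=True,  e=False,  f=False.

Yes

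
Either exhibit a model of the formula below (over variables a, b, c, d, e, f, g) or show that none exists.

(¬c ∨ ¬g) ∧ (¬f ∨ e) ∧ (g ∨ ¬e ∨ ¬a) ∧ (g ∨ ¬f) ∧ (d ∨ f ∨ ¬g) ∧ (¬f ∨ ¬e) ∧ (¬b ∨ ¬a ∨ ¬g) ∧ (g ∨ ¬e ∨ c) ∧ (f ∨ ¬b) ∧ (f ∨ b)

Branch on c: set c = False.
Branch on f: set f = False.
The clause (¬b) is unit, so b = False.
But (b) is also a unit clause — contradiction.
Undo f and try f = True.
The clause (e) is unit, so e = True.
But (¬e) is also a unit clause — contradiction.
Neither f = True nor f = False works.
Undo c and try c = True.
The clause (¬g) is unit, so g = False.
The clause (¬f) is unit, so f = False.
The clause (¬b) is unit, so b = False.
But (b) is also a unit clause — contradiction.
Neither c = True nor c = False works.

UNSATISFIABLE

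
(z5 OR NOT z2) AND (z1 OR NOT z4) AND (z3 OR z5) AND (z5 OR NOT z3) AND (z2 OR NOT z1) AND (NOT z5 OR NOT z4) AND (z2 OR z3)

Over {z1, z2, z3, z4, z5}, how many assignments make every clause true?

5

There are 2^5 = 32 truth assignments over (z1, z2, z3, z4, z5).
Split on z2. With z2 = true, the clauses containing z2 are satisfied and NOT z2 drops from the rest; 4 of the 2^4 = 16 assignments to the other variables satisfy what remains.
With z2 = false, by the same count on the reduced clause set, 1 assignment works.
(One model: z1=F, z2=F, z3=T, z4=F, z5=T.)
Total: 4 + 1 = 5.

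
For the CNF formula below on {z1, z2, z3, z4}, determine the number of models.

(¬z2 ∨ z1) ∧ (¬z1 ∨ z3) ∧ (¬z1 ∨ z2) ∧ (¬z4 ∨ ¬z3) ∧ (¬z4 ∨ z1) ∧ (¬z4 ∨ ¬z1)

There are 2^4 = 16 truth assignments over (z1, z2, z3, z4).
Check each against the 6 clauses (columns in the order z1, z2, z3, z4):
  F F F F  ✓ satisfies all
  F F F T  ✗ fails (¬z4 ∨ z1)
  F F T F  ✓ satisfies all
  F F T T  ✗ fails (¬z4 ∨ ¬z3)
  F T F F  ✗ fails (¬z2 ∨ z1)
  F T F T  ✗ fails (¬z2 ∨ z1)
  F T T F  ✗ fails (¬z2 ∨ z1)
  F T T T  ✗ fails (¬z2 ∨ z1)
  T F F F  ✗ fails (¬z1 ∨ z3)
  T F F T  ✗ fails (¬z1 ∨ z3)
  T F T F  ✗ fails (¬z1 ∨ z2)
  T F T T  ✗ fails (¬z1 ∨ z2)
  T T F F  ✗ fails (¬z1 ∨ z3)
  T T F T  ✗ fails (¬z1 ∨ z3)
  T T T F  ✓ satisfies all
  T T T T  ✗ fails (¬z4 ∨ ¬z3)
3 of the 16 rows are models.

3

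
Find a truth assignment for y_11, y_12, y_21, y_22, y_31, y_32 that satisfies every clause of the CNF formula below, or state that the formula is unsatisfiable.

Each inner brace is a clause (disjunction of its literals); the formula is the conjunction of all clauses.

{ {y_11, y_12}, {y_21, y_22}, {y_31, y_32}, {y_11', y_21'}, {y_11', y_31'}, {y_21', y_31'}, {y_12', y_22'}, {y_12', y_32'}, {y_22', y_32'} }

UNSATISFIABLE

Branch on y_11: set y_11 = 1.
Unit clause (y_21') forces y_21 = 0.
Unit clause (y_22) forces y_22 = 1.
Unit clause (y_31') forces y_31 = 0.
Unit clause (y_32) forces y_32 = 1.
That conflicts with the unit clause (y_32').
So y_11 must be the other value — set y_11 = 0.
Unit clause (y_12) forces y_12 = 1.
Unit clause (y_22') forces y_22 = 0.
Unit clause (y_21) forces y_21 = 1.
Unit clause (y_31') forces y_31 = 0.
Unit clause (y_32) forces y_32 = 1.
That conflicts with the unit clause (y_32').
Either choice for y_11 ends in contradiction.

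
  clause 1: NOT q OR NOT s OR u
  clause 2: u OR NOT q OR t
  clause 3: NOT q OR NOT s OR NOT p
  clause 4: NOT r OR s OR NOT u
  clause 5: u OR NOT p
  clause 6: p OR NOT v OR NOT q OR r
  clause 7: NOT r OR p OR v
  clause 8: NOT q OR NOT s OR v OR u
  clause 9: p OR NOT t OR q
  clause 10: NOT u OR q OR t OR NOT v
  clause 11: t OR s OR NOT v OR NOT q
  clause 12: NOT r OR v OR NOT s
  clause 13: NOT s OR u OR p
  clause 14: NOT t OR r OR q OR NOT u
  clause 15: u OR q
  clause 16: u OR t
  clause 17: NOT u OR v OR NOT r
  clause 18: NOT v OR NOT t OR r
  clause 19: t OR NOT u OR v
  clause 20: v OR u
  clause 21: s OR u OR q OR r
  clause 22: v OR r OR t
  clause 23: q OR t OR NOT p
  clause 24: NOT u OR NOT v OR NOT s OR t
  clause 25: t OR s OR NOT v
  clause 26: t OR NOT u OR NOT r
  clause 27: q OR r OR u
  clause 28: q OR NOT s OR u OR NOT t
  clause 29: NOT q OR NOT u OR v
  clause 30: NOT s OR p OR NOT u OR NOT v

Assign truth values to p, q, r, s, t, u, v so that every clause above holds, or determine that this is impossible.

p: false, q: true, r: true, s: false, t: true, u: false, v: true

Case u = false:
Unit clause (NOT p) forces p = false.
Unit clause (NOT s) forces s = false.
Unit clause (q) forces q = true.
Unit clause (t) forces t = true.
Unit clause (v) forces v = true.
Unit clause (r) forces r = true.
All clauses are satisfied.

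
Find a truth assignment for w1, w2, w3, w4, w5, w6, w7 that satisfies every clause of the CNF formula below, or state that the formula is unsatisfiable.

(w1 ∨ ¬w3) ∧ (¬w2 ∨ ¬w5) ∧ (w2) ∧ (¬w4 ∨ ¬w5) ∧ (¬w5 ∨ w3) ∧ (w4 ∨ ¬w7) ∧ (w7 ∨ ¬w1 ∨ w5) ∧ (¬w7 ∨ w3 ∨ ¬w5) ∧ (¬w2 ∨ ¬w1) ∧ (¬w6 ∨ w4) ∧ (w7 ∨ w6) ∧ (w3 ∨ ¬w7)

w1=False; w2=True; w3=False; w4=True; w5=False; w6=True; w7=False

Unit clause (w2) forces w2 = True.
Unit clause (¬w5) forces w5 = False.
Unit clause (¬w1) forces w1 = False.
Unit clause (¬w3) forces w3 = False.
Unit clause (¬w7) forces w7 = False.
Unit clause (w6) forces w6 = True.
Unit clause (w4) forces w4 = True.
This assignment satisfies each clause.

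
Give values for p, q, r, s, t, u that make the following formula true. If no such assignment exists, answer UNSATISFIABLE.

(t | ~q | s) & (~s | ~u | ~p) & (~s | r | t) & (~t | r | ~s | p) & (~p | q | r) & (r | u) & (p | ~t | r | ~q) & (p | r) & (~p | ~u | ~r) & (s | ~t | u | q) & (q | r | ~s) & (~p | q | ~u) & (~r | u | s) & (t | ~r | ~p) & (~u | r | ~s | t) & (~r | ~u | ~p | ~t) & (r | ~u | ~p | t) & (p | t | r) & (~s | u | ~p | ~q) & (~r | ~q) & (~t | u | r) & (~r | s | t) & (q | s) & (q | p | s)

p ↦ 1, q ↦ 1, r ↦ 0, s ↦ 0, t ↦ 1, u ↦ 1

Suppose r = 0.
Unit clause (u) forces u = 1.
Unit clause (p) forces p = 1.
Unit clause (~s) forces s = 0.
Unit clause (q) forces q = 1.
Unit clause (t) forces t = 1.
All clauses are satisfied.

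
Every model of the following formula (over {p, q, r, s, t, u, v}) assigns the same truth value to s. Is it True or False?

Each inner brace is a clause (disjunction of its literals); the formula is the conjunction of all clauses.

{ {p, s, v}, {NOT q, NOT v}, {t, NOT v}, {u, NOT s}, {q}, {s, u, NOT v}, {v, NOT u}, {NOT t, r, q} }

Suppose s = true.
From the singleton clause (u), u = true.
From the singleton clause (q), q = true.
From the singleton clause (NOT v), v = false.
That conflicts with the unit clause (v).
So every satisfying assignment has s = False.

False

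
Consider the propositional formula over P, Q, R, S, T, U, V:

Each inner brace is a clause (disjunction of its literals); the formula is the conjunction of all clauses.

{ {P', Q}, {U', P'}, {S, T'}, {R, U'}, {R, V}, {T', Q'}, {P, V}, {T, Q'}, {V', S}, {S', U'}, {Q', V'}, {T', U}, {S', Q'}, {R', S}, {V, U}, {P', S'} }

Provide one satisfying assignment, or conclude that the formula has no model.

Try P = 0.
From the singleton clause (V), V = 1.
From the singleton clause (S), S = 1.
From the singleton clause (U'), U = 0.
From the singleton clause (Q'), Q = 0.
From the singleton clause (T'), T = 0.
Every clause is now satisfied; R is unconstrained.

P=0, Q=0, R=0, S=1, T=0, U=0, V=1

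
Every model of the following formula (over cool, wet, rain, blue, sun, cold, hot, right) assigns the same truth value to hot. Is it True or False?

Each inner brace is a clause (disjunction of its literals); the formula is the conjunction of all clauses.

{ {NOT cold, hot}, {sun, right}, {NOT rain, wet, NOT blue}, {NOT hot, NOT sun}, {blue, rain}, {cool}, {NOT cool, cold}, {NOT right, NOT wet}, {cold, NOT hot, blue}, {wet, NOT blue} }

Suppose hot = false.
(NOT cold) alone gives cold = false.
(cool) alone gives cool = true.
That conflicts with the unit clause (NOT cool).
So every satisfying assignment has hot = True.

True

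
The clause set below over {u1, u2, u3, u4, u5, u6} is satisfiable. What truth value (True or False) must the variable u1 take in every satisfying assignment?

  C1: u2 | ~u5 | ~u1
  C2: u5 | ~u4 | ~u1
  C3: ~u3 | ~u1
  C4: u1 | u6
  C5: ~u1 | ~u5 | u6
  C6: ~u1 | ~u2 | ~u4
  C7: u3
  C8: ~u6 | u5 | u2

False

Suppose u1 = 1.
The clause (~u3) is unit, so u3 = 0.
Now (u3) is unsatisfied and unit — conflict.
So every satisfying assignment has u1 = False.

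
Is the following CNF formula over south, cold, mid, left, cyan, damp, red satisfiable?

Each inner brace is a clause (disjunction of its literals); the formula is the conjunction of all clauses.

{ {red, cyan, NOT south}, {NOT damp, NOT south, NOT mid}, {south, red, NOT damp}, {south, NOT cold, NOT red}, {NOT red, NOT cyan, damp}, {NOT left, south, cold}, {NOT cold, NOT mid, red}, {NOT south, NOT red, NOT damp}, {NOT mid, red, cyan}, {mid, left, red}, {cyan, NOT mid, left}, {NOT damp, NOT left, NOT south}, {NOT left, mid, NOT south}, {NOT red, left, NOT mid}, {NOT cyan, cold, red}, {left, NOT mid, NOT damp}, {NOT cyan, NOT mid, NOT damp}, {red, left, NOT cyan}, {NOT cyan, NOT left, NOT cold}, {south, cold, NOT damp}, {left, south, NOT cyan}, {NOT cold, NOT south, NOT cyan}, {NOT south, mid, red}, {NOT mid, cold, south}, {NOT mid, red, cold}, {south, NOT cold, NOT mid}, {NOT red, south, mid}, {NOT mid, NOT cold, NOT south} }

Yes

Try red = false.
Try cyan = false.
The clause (NOT south) is unit, so south = false.
The clause (NOT damp) is unit, so damp = false.
The clause (NOT mid) is unit, so mid = false.
The clause (left) is unit, so left = true.
The clause (cold) is unit, so cold = true.
Every clause now holds.
A satisfying assignment: south=false; cold=true; mid=false; left=true; cyan=false; damp=false; red=false.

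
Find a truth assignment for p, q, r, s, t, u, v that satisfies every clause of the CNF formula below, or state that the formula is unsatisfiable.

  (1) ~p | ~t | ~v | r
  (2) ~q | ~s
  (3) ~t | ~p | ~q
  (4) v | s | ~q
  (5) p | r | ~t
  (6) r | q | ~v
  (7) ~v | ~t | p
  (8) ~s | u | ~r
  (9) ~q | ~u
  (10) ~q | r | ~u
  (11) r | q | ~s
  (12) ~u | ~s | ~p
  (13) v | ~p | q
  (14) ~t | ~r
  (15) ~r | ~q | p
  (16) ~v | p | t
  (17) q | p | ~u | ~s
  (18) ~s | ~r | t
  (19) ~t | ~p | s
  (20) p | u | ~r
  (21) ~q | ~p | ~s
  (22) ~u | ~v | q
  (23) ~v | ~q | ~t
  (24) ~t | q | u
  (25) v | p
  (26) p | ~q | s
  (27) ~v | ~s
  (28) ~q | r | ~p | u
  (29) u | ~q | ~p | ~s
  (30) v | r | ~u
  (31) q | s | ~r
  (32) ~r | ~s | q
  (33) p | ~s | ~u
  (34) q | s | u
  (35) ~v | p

p=1; q=1; r=1; s=0; t=0; u=0; v=1

Suppose q = 1.
Unit clause (~s) forces s = 0.
Unit clause (v) forces v = 1.
Unit clause (~u) forces u = 0.
Unit clause (~t) forces t = 0.
Unit clause (p) forces p = 1.
Unit clause (r) forces r = 1.
Every clause now holds.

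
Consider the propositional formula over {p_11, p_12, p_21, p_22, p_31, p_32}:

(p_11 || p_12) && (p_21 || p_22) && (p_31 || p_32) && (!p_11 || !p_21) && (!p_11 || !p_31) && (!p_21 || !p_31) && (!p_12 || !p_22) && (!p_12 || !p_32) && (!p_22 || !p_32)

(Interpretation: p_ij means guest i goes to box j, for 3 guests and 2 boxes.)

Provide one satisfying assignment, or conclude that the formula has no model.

UNSATISFIABLE

Branch on p_11: set p_11 = true.
The clause (!p_21) is unit, so p_21 = false.
The clause (p_22) is unit, so p_22 = true.
The clause (!p_31) is unit, so p_31 = false.
The clause (p_32) is unit, so p_32 = true.
That conflicts with the unit clause (!p_32).
That branch fails; take p_11 = false instead.
The clause (p_12) is unit, so p_12 = true.
The clause (!p_22) is unit, so p_22 = false.
The clause (p_21) is unit, so p_21 = true.
The clause (!p_31) is unit, so p_31 = false.
The clause (p_32) is unit, so p_32 = true.
That conflicts with the unit clause (!p_32).
Both values of p_11 lead to a conflict.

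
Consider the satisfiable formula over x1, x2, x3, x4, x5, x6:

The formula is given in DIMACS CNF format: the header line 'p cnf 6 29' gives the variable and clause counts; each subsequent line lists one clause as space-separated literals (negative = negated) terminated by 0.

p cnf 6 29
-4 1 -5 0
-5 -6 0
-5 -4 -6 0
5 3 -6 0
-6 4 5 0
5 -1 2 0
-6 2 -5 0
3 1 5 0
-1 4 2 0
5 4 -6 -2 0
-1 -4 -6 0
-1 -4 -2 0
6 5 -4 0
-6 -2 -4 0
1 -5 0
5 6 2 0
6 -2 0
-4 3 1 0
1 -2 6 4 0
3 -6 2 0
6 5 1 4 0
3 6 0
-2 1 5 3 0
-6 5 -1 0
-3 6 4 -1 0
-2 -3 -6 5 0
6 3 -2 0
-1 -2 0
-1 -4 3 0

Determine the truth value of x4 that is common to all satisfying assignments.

Suppose x4 = False.
Branch on x5: set x5 = False.
From the singleton clause (¬x6), x6 = False.
From the singleton clause (x2), x2 = True.
But (¬x2) is also a unit clause — contradiction.
Backtrack on x5: now try x5 = True.
From the singleton clause (¬x6), x6 = False.
From the singleton clause (x1), x1 = True.
From the singleton clause (x2), x2 = True.
But (¬x2) is also a unit clause — contradiction.
Neither x5 = True nor x5 = False works.
So every satisfying assignment has x4 = True.

True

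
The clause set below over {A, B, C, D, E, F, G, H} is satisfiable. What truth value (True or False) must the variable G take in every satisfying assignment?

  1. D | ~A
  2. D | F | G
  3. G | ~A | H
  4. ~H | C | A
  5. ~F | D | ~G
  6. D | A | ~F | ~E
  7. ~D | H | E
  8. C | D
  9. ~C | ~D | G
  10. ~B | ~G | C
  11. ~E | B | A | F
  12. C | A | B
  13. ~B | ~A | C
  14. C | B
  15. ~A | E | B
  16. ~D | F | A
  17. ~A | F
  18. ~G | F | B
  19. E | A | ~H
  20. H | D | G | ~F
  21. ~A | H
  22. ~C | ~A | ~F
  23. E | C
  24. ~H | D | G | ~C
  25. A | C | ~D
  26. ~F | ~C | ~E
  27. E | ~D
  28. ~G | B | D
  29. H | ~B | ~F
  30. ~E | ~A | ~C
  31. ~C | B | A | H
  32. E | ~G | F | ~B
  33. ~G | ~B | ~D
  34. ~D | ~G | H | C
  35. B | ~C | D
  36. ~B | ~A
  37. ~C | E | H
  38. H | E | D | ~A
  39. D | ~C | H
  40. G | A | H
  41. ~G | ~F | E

True

Suppose G = 0.
Case D = 1:
The clause (~C) is unit, so C = 0.
The clause (B) is unit, so B = 1.
The clause (~A) is unit, so A = 0.
But (A) is also a unit clause — contradiction.
That branch fails; take D = 0 instead.
The clause (~A) is unit, so A = 0.
The clause (F) is unit, so F = 1.
The clause (~E) is unit, so E = 0.
The clause (C) is unit, so C = 1.
The clause (~H) is unit, so H = 0.
But (H) is also a unit clause — contradiction.
Neither D = 1 nor D = 0 works.
So every satisfying assignment has G = True.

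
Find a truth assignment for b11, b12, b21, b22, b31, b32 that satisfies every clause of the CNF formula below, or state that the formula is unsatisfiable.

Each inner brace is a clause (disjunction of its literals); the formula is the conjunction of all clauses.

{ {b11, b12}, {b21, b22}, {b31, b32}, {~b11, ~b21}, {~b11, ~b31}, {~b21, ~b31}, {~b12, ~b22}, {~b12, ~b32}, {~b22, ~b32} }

Branch on b11: set b11 = 1.
From the singleton clause (~b21), b21 = 0.
From the singleton clause (b22), b22 = 1.
From the singleton clause (~b31), b31 = 0.
From the singleton clause (b32), b32 = 1.
That conflicts with the unit clause (~b32).
Backtrack on b11: now try b11 = 0.
From the singleton clause (b12), b12 = 1.
From the singleton clause (~b22), b22 = 0.
From the singleton clause (b21), b21 = 1.
From the singleton clause (~b31), b31 = 0.
From the singleton clause (b32), b32 = 1.
That conflicts with the unit clause (~b32).
Both values of b11 lead to a conflict.

UNSATISFIABLE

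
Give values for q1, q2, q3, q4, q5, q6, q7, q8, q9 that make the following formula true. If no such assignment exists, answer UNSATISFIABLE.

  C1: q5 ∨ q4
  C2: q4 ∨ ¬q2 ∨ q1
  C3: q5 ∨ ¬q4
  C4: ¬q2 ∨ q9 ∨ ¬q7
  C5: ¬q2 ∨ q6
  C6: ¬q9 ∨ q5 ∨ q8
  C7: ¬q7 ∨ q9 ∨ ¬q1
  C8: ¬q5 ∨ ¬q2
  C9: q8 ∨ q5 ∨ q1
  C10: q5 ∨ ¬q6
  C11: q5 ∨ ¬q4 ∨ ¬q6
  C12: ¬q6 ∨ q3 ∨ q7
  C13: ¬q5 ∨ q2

UNSATISFIABLE

Suppose q5 = True.
From the singleton clause (¬q2), q2 = False.
But (q2) is also a unit clause — contradiction.
So q5 must be the other value — set q5 = False.
From the singleton clause (q4), q4 = True.
But (¬q4) is also a unit clause — contradiction.
Both values of q5 lead to a conflict.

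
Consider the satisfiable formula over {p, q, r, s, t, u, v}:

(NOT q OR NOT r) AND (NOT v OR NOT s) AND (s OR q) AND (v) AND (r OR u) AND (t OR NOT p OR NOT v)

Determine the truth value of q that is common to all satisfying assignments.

Suppose q = false.
(s) alone gives s = true.
(NOT v) alone gives v = false.
Now (v) is unsatisfied and unit — conflict.
So every satisfying assignment has q = True.

True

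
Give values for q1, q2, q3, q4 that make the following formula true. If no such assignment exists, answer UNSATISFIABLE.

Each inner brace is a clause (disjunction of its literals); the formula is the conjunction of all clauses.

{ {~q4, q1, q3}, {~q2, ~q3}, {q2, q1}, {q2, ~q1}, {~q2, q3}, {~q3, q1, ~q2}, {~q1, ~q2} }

UNSATISFIABLE

Case q2 = 0:
(q1) alone gives q1 = 1.
That conflicts with the unit clause (~q1).
Backtrack on q2: now try q2 = 1.
(~q3) alone gives q3 = 0.
That conflicts with the unit clause (q3).
Either choice for q2 ends in contradiction.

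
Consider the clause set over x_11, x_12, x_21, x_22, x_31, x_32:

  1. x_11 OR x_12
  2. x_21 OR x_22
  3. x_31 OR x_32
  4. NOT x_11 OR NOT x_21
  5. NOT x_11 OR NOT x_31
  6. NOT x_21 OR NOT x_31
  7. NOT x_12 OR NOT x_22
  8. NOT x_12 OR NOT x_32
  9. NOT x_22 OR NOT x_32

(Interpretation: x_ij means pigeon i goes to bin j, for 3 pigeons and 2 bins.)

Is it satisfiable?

Branch on x_11: set x_11 = true.
The clause (NOT x_21) is unit, so x_21 = false.
The clause (x_22) is unit, so x_22 = true.
The clause (NOT x_31) is unit, so x_31 = false.
The clause (x_32) is unit, so x_32 = true.
Now (NOT x_32) is unsatisfied and unit — conflict.
Backtrack on x_11: now try x_11 = false.
The clause (x_12) is unit, so x_12 = true.
The clause (NOT x_22) is unit, so x_22 = false.
The clause (x_21) is unit, so x_21 = true.
The clause (NOT x_31) is unit, so x_31 = false.
The clause (x_32) is unit, so x_32 = true.
Now (NOT x_32) is unsatisfied and unit — conflict.
Neither x_11 = true nor x_11 = false works.
No assignment satisfies every clause.

Unsatisfiable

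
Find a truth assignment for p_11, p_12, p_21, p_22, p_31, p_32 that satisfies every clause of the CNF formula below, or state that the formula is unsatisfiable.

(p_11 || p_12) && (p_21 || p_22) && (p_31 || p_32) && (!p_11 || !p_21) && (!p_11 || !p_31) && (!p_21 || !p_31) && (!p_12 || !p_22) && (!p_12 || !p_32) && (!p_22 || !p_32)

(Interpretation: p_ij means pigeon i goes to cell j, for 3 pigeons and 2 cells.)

Case p_11 = true:
The clause (!p_21) is unit, so p_21 = false.
The clause (p_22) is unit, so p_22 = true.
The clause (!p_31) is unit, so p_31 = false.
The clause (p_32) is unit, so p_32 = true.
But (!p_32) is also a unit clause — contradiction.
Undo p_11 and try p_11 = false.
The clause (p_12) is unit, so p_12 = true.
The clause (!p_22) is unit, so p_22 = false.
The clause (p_21) is unit, so p_21 = true.
The clause (!p_31) is unit, so p_31 = false.
The clause (p_32) is unit, so p_32 = true.
But (!p_32) is also a unit clause — contradiction.
Neither p_11 = true nor p_11 = false works.

UNSATISFIABLE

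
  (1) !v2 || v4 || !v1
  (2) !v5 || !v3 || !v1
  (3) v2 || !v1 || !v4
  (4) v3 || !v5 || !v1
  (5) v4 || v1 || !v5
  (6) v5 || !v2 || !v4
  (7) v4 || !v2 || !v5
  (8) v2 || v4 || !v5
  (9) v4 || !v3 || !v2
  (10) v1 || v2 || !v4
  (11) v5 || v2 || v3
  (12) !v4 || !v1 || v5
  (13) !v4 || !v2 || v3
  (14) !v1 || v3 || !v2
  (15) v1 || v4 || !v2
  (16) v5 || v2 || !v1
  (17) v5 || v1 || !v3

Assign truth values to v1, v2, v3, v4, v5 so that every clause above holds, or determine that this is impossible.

Branch on v2: set v2 = true.
Branch on v4: set v4 = true.
Unit clause (v5) forces v5 = true.
Unit clause (v3) forces v3 = true.
Unit clause (!v1) forces v1 = false.
Every clause now holds.

v1: false, v2: true, v3: true, v4: true, v5: true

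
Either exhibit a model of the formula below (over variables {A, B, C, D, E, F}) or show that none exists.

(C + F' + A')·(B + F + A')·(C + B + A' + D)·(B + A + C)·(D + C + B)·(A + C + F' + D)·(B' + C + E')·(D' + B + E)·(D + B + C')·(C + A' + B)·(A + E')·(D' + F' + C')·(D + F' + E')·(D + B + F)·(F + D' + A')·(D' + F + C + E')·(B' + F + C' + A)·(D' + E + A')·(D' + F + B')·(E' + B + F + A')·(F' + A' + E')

Branch on A: set A = 1.
Branch on C: set C = 1.
Branch on B: set B = 1.
Branch on D: set D = 0.
Branch on F: set F = 1.
From the singleton clause (E'), E = 0.
All clauses are satisfied.

A: 1; B: 1; C: 1; D: 0; E: 0; F: 1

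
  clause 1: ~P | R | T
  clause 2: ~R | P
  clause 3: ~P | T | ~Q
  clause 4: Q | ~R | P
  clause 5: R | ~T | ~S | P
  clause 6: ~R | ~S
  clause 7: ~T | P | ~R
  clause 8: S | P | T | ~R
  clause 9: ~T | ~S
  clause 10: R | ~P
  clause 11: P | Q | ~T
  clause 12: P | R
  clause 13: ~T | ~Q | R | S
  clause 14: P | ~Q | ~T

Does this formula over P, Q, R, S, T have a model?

Try R = 1.
Unit clause (P) forces P = 1.
Unit clause (~S) forces S = 0.
Try T = 1.
All clauses hold; Q can take either value.
A satisfying assignment: P ↦ 1; Q ↦ 0; R ↦ 1; S ↦ 0; T ↦ 1.

Satisfiable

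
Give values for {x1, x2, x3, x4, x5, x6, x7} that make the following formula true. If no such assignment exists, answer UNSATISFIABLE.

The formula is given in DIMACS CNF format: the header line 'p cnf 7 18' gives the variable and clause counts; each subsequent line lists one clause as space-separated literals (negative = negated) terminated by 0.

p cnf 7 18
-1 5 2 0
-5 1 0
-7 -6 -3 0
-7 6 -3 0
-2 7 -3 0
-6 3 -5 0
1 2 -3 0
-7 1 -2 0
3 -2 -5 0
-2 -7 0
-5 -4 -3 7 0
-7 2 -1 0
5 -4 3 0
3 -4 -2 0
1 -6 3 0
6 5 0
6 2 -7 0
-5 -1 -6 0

Branch on x5: set x5 = True.
(x1) alone gives x1 = True.
(¬x6) alone gives x6 = False.
Branch on x7: set x7 = False.
Branch on x2: set x2 = False.
Branch on x4: set x4 = True.
(¬x3) alone gives x3 = False.
Every clause now holds.

x1=True,  x2=False,  x3=False,  x4=True,  x5=True,  x6=False,  x7=False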